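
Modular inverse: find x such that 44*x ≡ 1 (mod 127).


Use the extended Euclidean algorithm on (127, 44); each row r = 127*s + 44*t:
r=127, s=1, t=0
r=44, s=0, t=1
q=2: r=39, s=1, t=-2   [127*(1) + 44*(-2) = 39]
q=1: r=5, s=-1, t=3   [127*(-1) + 44*(3) = 5]
q=7: r=4, s=8, t=-23   [127*(8) + 44*(-23) = 4]
q=1: r=1, s=-9, t=26   [127*(-9) + 44*(26) = 1]
q=4: r=0, s=44, t=-127   [127*(44) + 44*(-127) = 0]
GCD = 1 with t = 26, so 44*(26) ≡ 1 (mod 127)
Inverse = 26 mod 127 = 26
Check: 44 * 26 = 1144 ≡ 1 (mod 127)

44^(-1) ≡ 26 (mod 127)


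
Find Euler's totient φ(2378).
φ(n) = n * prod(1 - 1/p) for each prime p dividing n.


2378 = 2 × 29 × 41
Prime factors: 2, 29, 41
φ(2378) = 2378 × (1-1/2) × (1-1/29) × (1-1/41)
= 2378 × 1/2 × 28/29 × 40/41 = 1120

φ(2378) = 1120


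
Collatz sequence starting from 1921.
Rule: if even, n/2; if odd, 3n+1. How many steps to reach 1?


1921 → 5764 → 2882 → 1441 → 4324 → 2162 → 1081 → 3244 → 1622 → 811 → 2434 → 1217 → 3652 → 1826 → 913 → 2740 → 1370 → 685 → 2056 → 1028 → 514 → 257 → 772 → 386 → 193 → 580 → 290 → 145 → 436 → 218 → 109 → 328 → 164 → 82 → 41 → 124 → 62 → 31 → 94 → 47 → 142 → 71 → 214 → 107 → 322 → 161 → 484 → 242 → 121 → 364 → 182 → 91 → 274 → 137 → 412 → 206 → 103 → 310 → 155 → 466 → 233 → 700 → 350 → 175 → 526 → 263 → 790 → 395 → 1186 → 593 → 1780 → 890 → 445 → 1336 → 668 → 334 → 167 → 502 → 251 → 754 → 377 → 1132 → 566 → 283 → 850 → 425 → 1276 → 638 → 319 → 958 → 479 → 1438 → 719 → 2158 → 1079 → 3238 → 1619 → 4858 → 2429 → 7288 → 3644 → 1822 → 911 → 2734 → 1367 → 4102 → 2051 → 6154 → 3077 → 9232 → 4616 → 2308 → 1154 → 577 → 1732 → 866 → 433 → 1300 → 650 → 325 → 976 → 488 → 244 → 122 → 61 → 184 → 92 → 46 → 23 → 70 → 35 → 106 → 53 → 160 → 80 → 40 → 20 → 10 → 5 → 16 → 8 → 4 → 2 → 1
Total steps = 143

143 steps


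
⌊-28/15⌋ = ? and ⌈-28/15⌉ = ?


-28/15 = -1.8667
floor = -2
ceil = -1

floor = -2, ceil = -1


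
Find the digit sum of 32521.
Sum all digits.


3 + 2 + 5 + 2 + 1 = 13


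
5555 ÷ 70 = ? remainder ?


5555 = 70 * 79 + 25
Check: 5530 + 25 = 5555

q = 79, r = 25


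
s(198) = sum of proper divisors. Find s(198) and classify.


Proper divisors: 1, 2, 3, 6, 9, 11, 18, 22, 33, 66, 99
Sum = 1 + 2 + 3 + 6 + 9 + 11 + 18 + 22 + 33 + 66 + 99 = 270
270 > 198 → abundant

s(198) = 270 (abundant)


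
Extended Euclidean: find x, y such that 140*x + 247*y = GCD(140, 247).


Tabular extended Euclidean (each row: r = 140*s + 247*t):
r=140, s=1, t=0
r=247, s=0, t=1
q=0: r=140, s=1, t=0   [140*(1) + 247*(0) = 140]
q=1: r=107, s=-1, t=1   [140*(-1) + 247*(1) = 107]
q=1: r=33, s=2, t=-1   [140*(2) + 247*(-1) = 33]
q=3: r=8, s=-7, t=4   [140*(-7) + 247*(4) = 8]
q=4: r=1, s=30, t=-17   [140*(30) + 247*(-17) = 1]
q=8: r=0, s=-247, t=140   [140*(-247) + 247*(140) = 0]
GCD = 1; from the row with r=1: x=30, y=-17
Check: 140*(30) + 247*(-17) = 4200 - 4199 = 1

GCD = 1, x = 30, y = -17


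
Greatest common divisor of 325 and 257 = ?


325 = 1 * 257 + 68
257 = 3 * 68 + 53
68 = 1 * 53 + 15
53 = 3 * 15 + 8
15 = 1 * 8 + 7
8 = 1 * 7 + 1
7 = 7 * 1 + 0
GCD = 1


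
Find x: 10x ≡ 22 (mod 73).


GCD(10, 73) = 1, unique solution
a^(-1) mod 73 = 22
x = 22 * 22 mod 73 = 46

x ≡ 46 (mod 73)


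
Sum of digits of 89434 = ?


8 + 9 + 4 + 3 + 4 = 28


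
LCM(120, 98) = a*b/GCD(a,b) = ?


GCD(120, 98) = 2
LCM = 120*98/2 = 11760/2 = 5880

LCM = 5880


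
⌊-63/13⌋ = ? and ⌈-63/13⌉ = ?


-63/13 = -4.8462
floor = -5
ceil = -4

floor = -5, ceil = -4


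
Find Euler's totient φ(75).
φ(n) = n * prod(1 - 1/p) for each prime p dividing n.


75 = 3 × 5^2
Prime factors: 3, 5
φ(75) = 75 × (1-1/3) × (1-1/5)
= 75 × 2/3 × 4/5 = 40

φ(75) = 40


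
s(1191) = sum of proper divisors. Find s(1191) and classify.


Proper divisors: 1, 3, 397
Sum = 1 + 3 + 397 = 401
401 < 1191 → deficient

s(1191) = 401 (deficient)


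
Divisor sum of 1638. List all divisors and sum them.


Divisors of 1638: 1, 2, 3, 6, 7, 9, 13, 14, 18, 21, 26, 39, 42, 63, 78, 91, 117, 126, 182, 234, 273, 546, 819, 1638
Sum = 1 + 2 + 3 + 6 + 7 + 9 + 13 + 14 + 18 + 21 + 26 + 39 + 42 + 63 + 78 + 91 + 117 + 126 + 182 + 234 + 273 + 546 + 819 + 1638 = 4368

σ(1638) = 4368


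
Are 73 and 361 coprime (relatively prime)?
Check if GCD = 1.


Euclidean algorithm:
361 = 4 * 73 + 69
73 = 1 * 69 + 4
69 = 17 * 4 + 1
4 = 4 * 1 + 0
GCD(73, 361) = 1

Yes, coprime (GCD = 1)


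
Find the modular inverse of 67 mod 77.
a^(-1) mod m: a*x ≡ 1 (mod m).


Use the extended Euclidean algorithm on (77, 67); each row r = 77*s + 67*t:
r=77, s=1, t=0
r=67, s=0, t=1
q=1: r=10, s=1, t=-1   [77*(1) + 67*(-1) = 10]
q=6: r=7, s=-6, t=7   [77*(-6) + 67*(7) = 7]
q=1: r=3, s=7, t=-8   [77*(7) + 67*(-8) = 3]
q=2: r=1, s=-20, t=23   [77*(-20) + 67*(23) = 1]
q=3: r=0, s=67, t=-77   [77*(67) + 67*(-77) = 0]
GCD = 1 with t = 23, so 67*(23) ≡ 1 (mod 77)
Inverse = 23 mod 77 = 23
Check: 67 * 23 = 1541 ≡ 1 (mod 77)

67^(-1) ≡ 23 (mod 77)


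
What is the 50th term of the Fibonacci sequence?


Sequence: 1, 1, 2, 3, 5, 8, 13, 21, 34, 55, 89, 144, 233, 377, 610, 987, 1597, 2584, 4181, 6765, 10946, 17711, 28657, 46368, 75025, 121393, 196418, 317811, 514229, 832040, 1346269, 2178309, 3524578, 5702887, 9227465, 14930352, 24157817, 39088169, 63245986, 102334155, 165580141, 267914296, 433494437, 701408733, 1134903170, 1836311903, 2971215073, 4807526976, 7778742049, 12586269025
F(50) = 12586269025


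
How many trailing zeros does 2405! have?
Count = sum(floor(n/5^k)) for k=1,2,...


floor(2405/5) = 481
floor(2405/25) = 96
floor(2405/125) = 19
floor(2405/625) = 3
Total = 599

599 trailing zeros


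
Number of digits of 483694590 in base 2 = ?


483694590 in base 2 = 11100110101001001011111111110
Number of digits = 29

29 digits (base 2)


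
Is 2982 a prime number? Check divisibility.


2982 / 2 = 1491 (exact division)
2982 is NOT prime.

No, 2982 is not prime


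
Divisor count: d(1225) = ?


1225 = 5^2 × 7^2
d(1225) = (2+1) × (2+1) = 9

9 divisors


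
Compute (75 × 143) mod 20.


75 × 143 = 10725
10725 mod 20 = 5


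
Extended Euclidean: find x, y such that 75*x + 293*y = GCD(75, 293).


Tabular extended Euclidean (each row: r = 75*s + 293*t):
r=75, s=1, t=0
r=293, s=0, t=1
q=0: r=75, s=1, t=0   [75*(1) + 293*(0) = 75]
q=3: r=68, s=-3, t=1   [75*(-3) + 293*(1) = 68]
q=1: r=7, s=4, t=-1   [75*(4) + 293*(-1) = 7]
q=9: r=5, s=-39, t=10   [75*(-39) + 293*(10) = 5]
q=1: r=2, s=43, t=-11   [75*(43) + 293*(-11) = 2]
q=2: r=1, s=-125, t=32   [75*(-125) + 293*(32) = 1]
q=2: r=0, s=293, t=-75   [75*(293) + 293*(-75) = 0]
GCD = 1; from the row with r=1: x=-125, y=32
Check: 75*(-125) + 293*(32) = -9375 + 9376 = 1

GCD = 1, x = -125, y = 32


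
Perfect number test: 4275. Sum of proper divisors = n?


Proper divisors of 4275: 1, 3, 5, 9, 15, 19, 25, 45, 57, 75, 95, 171, 225, 285, 475, 855, 1425
Sum = 1 + 3 + 5 + 9 + 15 + 19 + 25 + 45 + 57 + 75 + 95 + 171 + 225 + 285 + 475 + 855 + 1425 = 3785

No, 4275 is not perfect (3785 ≠ 4275)


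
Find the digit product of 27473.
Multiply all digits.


2 × 7 × 4 × 7 × 3 = 1176


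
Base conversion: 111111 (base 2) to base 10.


111111 (base 2) = 63 (decimal)
63 (decimal) = 63 (base 10)


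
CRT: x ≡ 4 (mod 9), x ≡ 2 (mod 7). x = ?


M = 9*7 = 63
M1 = M/9 = 7, M2 = M/7 = 9
M1^(-1) mod 9 = 4, M2^(-1) mod 7 = 4
x = 4*7*4 + 2*9*4 = 184
184 mod 63 = 58
Check: 58 mod 9 = 4 ✓, 58 mod 7 = 2 ✓

x ≡ 58 (mod 63)


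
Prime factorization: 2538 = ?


2538 / 2 = 1269
1269 / 3 = 423
423 / 3 = 141
141 / 3 = 47
47 / 47 = 1
2538 = 2 × 3^3 × 47


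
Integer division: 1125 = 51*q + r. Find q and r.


1125 = 51 * 22 + 3
Check: 1122 + 3 = 1125

q = 22, r = 3


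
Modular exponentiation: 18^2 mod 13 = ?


18^1 mod 13 = 5
18^2 mod 13 = 12


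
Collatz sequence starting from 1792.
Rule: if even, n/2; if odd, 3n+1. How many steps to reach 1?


1792 → 896 → 448 → 224 → 112 → 56 → 28 → 14 → 7 → 22 → 11 → 34 → 17 → 52 → 26 → 13 → 40 → 20 → 10 → 5 → 16 → 8 → 4 → 2 → 1
Total steps = 24

24 steps


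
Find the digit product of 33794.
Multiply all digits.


3 × 3 × 7 × 9 × 4 = 2268


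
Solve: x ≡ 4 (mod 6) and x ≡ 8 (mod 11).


M = 6*11 = 66
M1 = M/6 = 11, M2 = M/11 = 6
M1^(-1) mod 6 = 5, M2^(-1) mod 11 = 2
x = 4*11*5 + 8*6*2 = 316
316 mod 66 = 52
Check: 52 mod 6 = 4 ✓, 52 mod 11 = 8 ✓

x ≡ 52 (mod 66)


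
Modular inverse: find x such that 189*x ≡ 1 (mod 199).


Use the extended Euclidean algorithm on (199, 189); each row r = 199*s + 189*t:
r=199, s=1, t=0
r=189, s=0, t=1
q=1: r=10, s=1, t=-1   [199*(1) + 189*(-1) = 10]
q=18: r=9, s=-18, t=19   [199*(-18) + 189*(19) = 9]
q=1: r=1, s=19, t=-20   [199*(19) + 189*(-20) = 1]
q=9: r=0, s=-189, t=199   [199*(-189) + 189*(199) = 0]
GCD = 1 with t = -20, so 189*(-20) ≡ 1 (mod 199)
Inverse = -20 mod 199 = 179
Check: 189 * 179 = 33831 ≡ 1 (mod 199)

189^(-1) ≡ 179 (mod 199)


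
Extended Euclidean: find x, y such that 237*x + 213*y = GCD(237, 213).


Tabular extended Euclidean (each row: r = 237*s + 213*t):
r=237, s=1, t=0
r=213, s=0, t=1
q=1: r=24, s=1, t=-1   [237*(1) + 213*(-1) = 24]
q=8: r=21, s=-8, t=9   [237*(-8) + 213*(9) = 21]
q=1: r=3, s=9, t=-10   [237*(9) + 213*(-10) = 3]
q=7: r=0, s=-71, t=79   [237*(-71) + 213*(79) = 0]
GCD = 3; from the row with r=3: x=9, y=-10
Check: 237*(9) + 213*(-10) = 2133 - 2130 = 3

GCD = 3, x = 9, y = -10


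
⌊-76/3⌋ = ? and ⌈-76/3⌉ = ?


-76/3 = -25.3333
floor = -26
ceil = -25

floor = -26, ceil = -25


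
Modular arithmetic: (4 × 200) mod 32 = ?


4 × 200 = 800
800 mod 32 = 0


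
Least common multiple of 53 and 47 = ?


GCD(53, 47) = 1
LCM = 53*47/1 = 2491/1 = 2491

LCM = 2491


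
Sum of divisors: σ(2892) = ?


Divisors of 2892: 1, 2, 3, 4, 6, 12, 241, 482, 723, 964, 1446, 2892
Sum = 1 + 2 + 3 + 4 + 6 + 12 + 241 + 482 + 723 + 964 + 1446 + 2892 = 6776

σ(2892) = 6776


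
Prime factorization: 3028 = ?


3028 / 2 = 1514
1514 / 2 = 757
757 / 757 = 1
3028 = 2^2 × 757


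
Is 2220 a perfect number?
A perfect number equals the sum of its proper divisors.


Proper divisors of 2220: 1, 2, 3, 4, 5, 6, 10, 12, 15, 20, 30, 37, 60, 74, 111, 148, 185, 222, 370, 444, 555, 740, 1110
Sum = 1 + 2 + 3 + 4 + 5 + 6 + 10 + 12 + 15 + 20 + 30 + 37 + 60 + 74 + 111 + 148 + 185 + 222 + 370 + 444 + 555 + 740 + 1110 = 4164

No, 2220 is not perfect (4164 ≠ 2220)


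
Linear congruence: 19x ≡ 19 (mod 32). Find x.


GCD(19, 32) = 1, unique solution
a^(-1) mod 32 = 27
x = 27 * 19 mod 32 = 1

x ≡ 1 (mod 32)


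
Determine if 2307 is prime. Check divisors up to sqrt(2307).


2307 / 3 = 769 (exact division)
2307 is NOT prime.

No, 2307 is not prime


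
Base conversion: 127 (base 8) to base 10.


127 (base 8) = 87 (decimal)
87 (decimal) = 87 (base 10)


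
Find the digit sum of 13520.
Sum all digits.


1 + 3 + 5 + 2 + 0 = 11


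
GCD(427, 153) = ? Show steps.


427 = 2 * 153 + 121
153 = 1 * 121 + 32
121 = 3 * 32 + 25
32 = 1 * 25 + 7
25 = 3 * 7 + 4
7 = 1 * 4 + 3
4 = 1 * 3 + 1
3 = 3 * 1 + 0
GCD = 1


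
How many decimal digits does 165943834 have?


165943834 has 9 digits in base 10
floor(log10(165943834)) + 1 = floor(8.2200) + 1 = 9

9 digits (base 10)


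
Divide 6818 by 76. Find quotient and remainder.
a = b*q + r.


6818 = 76 * 89 + 54
Check: 6764 + 54 = 6818

q = 89, r = 54


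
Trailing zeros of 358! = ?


floor(358/5) = 71
floor(358/25) = 14
floor(358/125) = 2
Total = 87

87 trailing zeros


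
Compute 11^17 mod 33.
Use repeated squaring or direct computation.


11^1 mod 33 = 11
11^2 mod 33 = 22
11^3 mod 33 = 11
11^4 mod 33 = 22
11^5 mod 33 = 11
11^6 mod 33 = 22
11^7 mod 33 = 11
11^8 mod 33 = 22
11^9 mod 33 = 11
11^10 mod 33 = 22
11^11 mod 33 = 11
11^12 mod 33 = 22
11^13 mod 33 = 11
11^14 mod 33 = 22
11^15 mod 33 = 11
11^16 mod 33 = 22
11^17 mod 33 = 11


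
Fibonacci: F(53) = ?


Sequence: 1, 1, 2, 3, 5, 8, 13, 21, 34, 55, 89, 144, 233, 377, 610, 987, 1597, 2584, 4181, 6765, 10946, 17711, 28657, 46368, 75025, 121393, 196418, 317811, 514229, 832040, 1346269, 2178309, 3524578, 5702887, 9227465, 14930352, 24157817, 39088169, 63245986, 102334155, 165580141, 267914296, 433494437, 701408733, 1134903170, 1836311903, 2971215073, 4807526976, 7778742049, 12586269025, 20365011074, 32951280099, 53316291173
F(53) = 53316291173


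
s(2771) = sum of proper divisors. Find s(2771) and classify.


Proper divisors: 1, 17, 163
Sum = 1 + 17 + 163 = 181
181 < 2771 → deficient

s(2771) = 181 (deficient)


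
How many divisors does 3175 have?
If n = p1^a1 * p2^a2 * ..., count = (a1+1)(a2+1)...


3175 = 5^2 × 127^1
d(3175) = (2+1) × (1+1) = 6

6 divisors


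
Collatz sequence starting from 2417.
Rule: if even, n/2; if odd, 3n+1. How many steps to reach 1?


2417 → 7252 → 3626 → 1813 → 5440 → 2720 → 1360 → 680 → 340 → 170 → 85 → 256 → 128 → 64 → 32 → 16 → 8 → 4 → 2 → 1
Total steps = 19

19 steps


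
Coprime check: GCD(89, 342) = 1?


Euclidean algorithm:
342 = 3 * 89 + 75
89 = 1 * 75 + 14
75 = 5 * 14 + 5
14 = 2 * 5 + 4
5 = 1 * 4 + 1
4 = 4 * 1 + 0
GCD(89, 342) = 1

Yes, coprime (GCD = 1)


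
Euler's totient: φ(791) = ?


791 = 7 × 113
Prime factors: 7, 113
φ(791) = 791 × (1-1/7) × (1-1/113)
= 791 × 6/7 × 112/113 = 672

φ(791) = 672


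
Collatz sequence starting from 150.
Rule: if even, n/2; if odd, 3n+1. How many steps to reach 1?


150 → 75 → 226 → 113 → 340 → 170 → 85 → 256 → 128 → 64 → 32 → 16 → 8 → 4 → 2 → 1
Total steps = 15

15 steps


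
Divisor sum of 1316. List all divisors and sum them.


Divisors of 1316: 1, 2, 4, 7, 14, 28, 47, 94, 188, 329, 658, 1316
Sum = 1 + 2 + 4 + 7 + 14 + 28 + 47 + 94 + 188 + 329 + 658 + 1316 = 2688

σ(1316) = 2688


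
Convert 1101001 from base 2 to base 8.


1101001 (base 2) = 105 (decimal)
105 (decimal) = 151 (base 8)


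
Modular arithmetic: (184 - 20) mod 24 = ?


184 - 20 = 164
164 mod 24 = 20


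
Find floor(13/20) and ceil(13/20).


13/20 = 0.6500
floor = 0
ceil = 1

floor = 0, ceil = 1


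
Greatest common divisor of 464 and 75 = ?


464 = 6 * 75 + 14
75 = 5 * 14 + 5
14 = 2 * 5 + 4
5 = 1 * 4 + 1
4 = 4 * 1 + 0
GCD = 1


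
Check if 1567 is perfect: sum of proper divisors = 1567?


Proper divisors of 1567: 1
Sum = 1 = 1

No, 1567 is not perfect (1 ≠ 1567)


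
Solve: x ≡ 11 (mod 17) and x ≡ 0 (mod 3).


M = 17*3 = 51
M1 = M/17 = 3, M2 = M/3 = 17
M1^(-1) mod 17 = 6, M2^(-1) mod 3 = 2
x = 11*3*6 + 0*17*2 = 198
198 mod 51 = 45
Check: 45 mod 17 = 11 ✓, 45 mod 3 = 0 ✓

x ≡ 45 (mod 51)


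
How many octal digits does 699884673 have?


699884673 in base 8 = 5155662201
Number of digits = 10

10 digits (base 8)


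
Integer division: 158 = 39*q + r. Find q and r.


158 = 39 * 4 + 2
Check: 156 + 2 = 158

q = 4, r = 2


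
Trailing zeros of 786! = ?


floor(786/5) = 157
floor(786/25) = 31
floor(786/125) = 6
floor(786/625) = 1
Total = 195

195 trailing zeros


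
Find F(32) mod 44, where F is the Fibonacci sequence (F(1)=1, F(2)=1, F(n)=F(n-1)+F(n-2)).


F(k) mod 44 for k=1..32:
1, 1, 2, 3, 5, 8, 13, 21, 34, 11, 1, 12, 13, 25, 38, 19, 13, 32, 1, 33, 34, 23, 13, 36, 5, 41, 2, 43, 1, 0, 1, 1
F(32) mod 44 = 1


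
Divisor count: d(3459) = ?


3459 = 3^1 × 1153^1
d(3459) = (1+1) × (1+1) = 4

4 divisors


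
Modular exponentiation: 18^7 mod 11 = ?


18^1 mod 11 = 7
18^2 mod 11 = 5
18^3 mod 11 = 2
18^4 mod 11 = 3
18^5 mod 11 = 10
18^6 mod 11 = 4
18^7 mod 11 = 6


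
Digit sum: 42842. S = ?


4 + 2 + 8 + 4 + 2 = 20


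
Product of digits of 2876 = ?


2 × 8 × 7 × 6 = 672


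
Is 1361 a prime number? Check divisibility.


Check divisors up to sqrt(1361) = 36.8917
No divisors found.
1361 is prime.

Yes, 1361 is prime


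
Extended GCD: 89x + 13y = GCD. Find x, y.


Tabular extended Euclidean (each row: r = 89*s + 13*t):
r=89, s=1, t=0
r=13, s=0, t=1
q=6: r=11, s=1, t=-6   [89*(1) + 13*(-6) = 11]
q=1: r=2, s=-1, t=7   [89*(-1) + 13*(7) = 2]
q=5: r=1, s=6, t=-41   [89*(6) + 13*(-41) = 1]
q=2: r=0, s=-13, t=89   [89*(-13) + 13*(89) = 0]
GCD = 1; from the row with r=1: x=6, y=-41
Check: 89*(6) + 13*(-41) = 534 - 533 = 1

GCD = 1, x = 6, y = -41


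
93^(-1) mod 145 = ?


Use the extended Euclidean algorithm on (145, 93); each row r = 145*s + 93*t:
r=145, s=1, t=0
r=93, s=0, t=1
q=1: r=52, s=1, t=-1   [145*(1) + 93*(-1) = 52]
q=1: r=41, s=-1, t=2   [145*(-1) + 93*(2) = 41]
q=1: r=11, s=2, t=-3   [145*(2) + 93*(-3) = 11]
q=3: r=8, s=-7, t=11   [145*(-7) + 93*(11) = 8]
q=1: r=3, s=9, t=-14   [145*(9) + 93*(-14) = 3]
q=2: r=2, s=-25, t=39   [145*(-25) + 93*(39) = 2]
q=1: r=1, s=34, t=-53   [145*(34) + 93*(-53) = 1]
q=2: r=0, s=-93, t=145   [145*(-93) + 93*(145) = 0]
GCD = 1 with t = -53, so 93*(-53) ≡ 1 (mod 145)
Inverse = -53 mod 145 = 92
Check: 93 * 92 = 8556 ≡ 1 (mod 145)

93^(-1) ≡ 92 (mod 145)


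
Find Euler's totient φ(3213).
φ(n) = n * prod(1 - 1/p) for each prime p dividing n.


3213 = 3^3 × 7 × 17
Prime factors: 3, 7, 17
φ(3213) = 3213 × (1-1/3) × (1-1/7) × (1-1/17)
= 3213 × 2/3 × 6/7 × 16/17 = 1728

φ(3213) = 1728


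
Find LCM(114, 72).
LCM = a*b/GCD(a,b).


GCD(114, 72) = 6
LCM = 114*72/6 = 8208/6 = 1368

LCM = 1368


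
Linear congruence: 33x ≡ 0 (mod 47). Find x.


GCD(33, 47) = 1, unique solution
a^(-1) mod 47 = 10
x = 10 * 0 mod 47 = 0

x ≡ 0 (mod 47)


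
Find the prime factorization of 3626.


3626 / 2 = 1813
1813 / 7 = 259
259 / 7 = 37
37 / 37 = 1
3626 = 2 × 7^2 × 37


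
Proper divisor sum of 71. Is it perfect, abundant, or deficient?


Proper divisors: 1
Sum = 1 = 1
1 < 71 → deficient

s(71) = 1 (deficient)


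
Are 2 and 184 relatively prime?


Euclidean algorithm:
184 = 92 * 2 + 0
GCD(2, 184) = 2

No, not coprime (GCD = 2)


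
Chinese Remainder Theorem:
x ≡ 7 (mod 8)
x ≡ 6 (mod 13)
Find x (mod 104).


M = 8*13 = 104
M1 = M/8 = 13, M2 = M/13 = 8
M1^(-1) mod 8 = 5, M2^(-1) mod 13 = 5
x = 7*13*5 + 6*8*5 = 695
695 mod 104 = 71
Check: 71 mod 8 = 7 ✓, 71 mod 13 = 6 ✓

x ≡ 71 (mod 104)


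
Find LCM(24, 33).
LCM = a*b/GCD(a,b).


GCD(24, 33) = 3
LCM = 24*33/3 = 792/3 = 264

LCM = 264


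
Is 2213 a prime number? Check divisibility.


Check divisors up to sqrt(2213) = 47.0425
No divisors found.
2213 is prime.

Yes, 2213 is prime


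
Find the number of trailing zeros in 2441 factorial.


floor(2441/5) = 488
floor(2441/25) = 97
floor(2441/125) = 19
floor(2441/625) = 3
Total = 607

607 trailing zeros


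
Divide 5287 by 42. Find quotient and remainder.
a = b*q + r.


5287 = 42 * 125 + 37
Check: 5250 + 37 = 5287

q = 125, r = 37


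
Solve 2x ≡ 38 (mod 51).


GCD(2, 51) = 1, unique solution
a^(-1) mod 51 = 26
x = 26 * 38 mod 51 = 19

x ≡ 19 (mod 51)


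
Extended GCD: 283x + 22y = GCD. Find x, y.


Tabular extended Euclidean (each row: r = 283*s + 22*t):
r=283, s=1, t=0
r=22, s=0, t=1
q=12: r=19, s=1, t=-12   [283*(1) + 22*(-12) = 19]
q=1: r=3, s=-1, t=13   [283*(-1) + 22*(13) = 3]
q=6: r=1, s=7, t=-90   [283*(7) + 22*(-90) = 1]
q=3: r=0, s=-22, t=283   [283*(-22) + 22*(283) = 0]
GCD = 1; from the row with r=1: x=7, y=-90
Check: 283*(7) + 22*(-90) = 1981 - 1980 = 1

GCD = 1, x = 7, y = -90


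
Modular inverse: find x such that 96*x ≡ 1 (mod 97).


Use the extended Euclidean algorithm on (97, 96); each row r = 97*s + 96*t:
r=97, s=1, t=0
r=96, s=0, t=1
q=1: r=1, s=1, t=-1   [97*(1) + 96*(-1) = 1]
q=96: r=0, s=-96, t=97   [97*(-96) + 96*(97) = 0]
GCD = 1 with t = -1, so 96*(-1) ≡ 1 (mod 97)
Inverse = -1 mod 97 = 96
Check: 96 * 96 = 9216 ≡ 1 (mod 97)

96^(-1) ≡ 96 (mod 97)


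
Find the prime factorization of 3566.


3566 / 2 = 1783
1783 / 1783 = 1
3566 = 2 × 1783


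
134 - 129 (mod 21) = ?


134 - 129 = 5
5 mod 21 = 5


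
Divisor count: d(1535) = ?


1535 = 5^1 × 307^1
d(1535) = (1+1) × (1+1) = 4

4 divisors


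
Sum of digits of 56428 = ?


5 + 6 + 4 + 2 + 8 = 25


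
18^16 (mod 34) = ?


18^1 mod 34 = 18
18^2 mod 34 = 18
18^3 mod 34 = 18
18^4 mod 34 = 18
18^5 mod 34 = 18
18^6 mod 34 = 18
18^7 mod 34 = 18
18^8 mod 34 = 18
18^9 mod 34 = 18
18^10 mod 34 = 18
18^11 mod 34 = 18
18^12 mod 34 = 18
18^13 mod 34 = 18
18^14 mod 34 = 18
18^15 mod 34 = 18
18^16 mod 34 = 18


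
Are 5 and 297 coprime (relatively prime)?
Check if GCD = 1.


Euclidean algorithm:
297 = 59 * 5 + 2
5 = 2 * 2 + 1
2 = 2 * 1 + 0
GCD(5, 297) = 1

Yes, coprime (GCD = 1)


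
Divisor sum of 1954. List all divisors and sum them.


Divisors of 1954: 1, 2, 977, 1954
Sum = 1 + 2 + 977 + 1954 = 2934

σ(1954) = 2934


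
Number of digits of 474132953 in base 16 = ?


474132953 in base 16 = 1C42B1D9
Number of digits = 8

8 digits (base 16)


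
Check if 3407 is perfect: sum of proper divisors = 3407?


Proper divisors of 3407: 1
Sum = 1 = 1

No, 3407 is not perfect (1 ≠ 3407)


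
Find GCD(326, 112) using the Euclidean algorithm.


326 = 2 * 112 + 102
112 = 1 * 102 + 10
102 = 10 * 10 + 2
10 = 5 * 2 + 0
GCD = 2


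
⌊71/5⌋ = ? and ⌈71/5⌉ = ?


71/5 = 14.2000
floor = 14
ceil = 15

floor = 14, ceil = 15


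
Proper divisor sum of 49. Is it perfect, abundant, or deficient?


Proper divisors: 1, 7
Sum = 1 + 7 = 8
8 < 49 → deficient

s(49) = 8 (deficient)


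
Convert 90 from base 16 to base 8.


90 (base 16) = 144 (decimal)
144 (decimal) = 220 (base 8)


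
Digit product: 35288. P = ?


3 × 5 × 2 × 8 × 8 = 1920


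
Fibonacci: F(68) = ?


Sequence: 1, 1, 2, 3, 5, 8, 13, 21, 34, 55, 89, 144, 233, 377, 610, 987, 1597, 2584, 4181, 6765, 10946, 17711, 28657, 46368, 75025, 121393, 196418, 317811, 514229, 832040, 1346269, 2178309, 3524578, 5702887, 9227465, 14930352, 24157817, 39088169, 63245986, 102334155, 165580141, 267914296, 433494437, 701408733, 1134903170, 1836311903, 2971215073, 4807526976, 7778742049, 12586269025, 20365011074, 32951280099, 53316291173, 86267571272, 139583862445, 225851433717, 365435296162, 591286729879, 956722026041, 1548008755920, 2504730781961, 4052739537881, 6557470319842, 10610209857723, 17167680177565, 27777890035288, 44945570212853, 72723460248141
F(68) = 72723460248141


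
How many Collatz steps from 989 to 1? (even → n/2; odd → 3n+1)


989 → 2968 → 1484 → 742 → 371 → 1114 → 557 → 1672 → 836 → 418 → 209 → 628 → 314 → 157 → 472 → 236 → 118 → 59 → 178 → 89 → 268 → 134 → 67 → 202 → 101 → 304 → 152 → 76 → 38 → 19 → 58 → 29 → 88 → 44 → 22 → 11 → 34 → 17 → 52 → 26 → 13 → 40 → 20 → 10 → 5 → 16 → 8 → 4 → 2 → 1
Total steps = 49

49 steps


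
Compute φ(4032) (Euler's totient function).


4032 = 2^6 × 3^2 × 7
Prime factors: 2, 3, 7
φ(4032) = 4032 × (1-1/2) × (1-1/3) × (1-1/7)
= 4032 × 1/2 × 2/3 × 6/7 = 1152

φ(4032) = 1152


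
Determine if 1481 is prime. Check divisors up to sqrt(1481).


Check divisors up to sqrt(1481) = 38.4838
No divisors found.
1481 is prime.

Yes, 1481 is prime


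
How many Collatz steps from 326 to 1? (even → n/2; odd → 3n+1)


326 → 163 → 490 → 245 → 736 → 368 → 184 → 92 → 46 → 23 → 70 → 35 → 106 → 53 → 160 → 80 → 40 → 20 → 10 → 5 → 16 → 8 → 4 → 2 → 1
Total steps = 24

24 steps


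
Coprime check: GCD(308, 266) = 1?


Euclidean algorithm:
308 = 1 * 266 + 42
266 = 6 * 42 + 14
42 = 3 * 14 + 0
GCD(308, 266) = 14

No, not coprime (GCD = 14)


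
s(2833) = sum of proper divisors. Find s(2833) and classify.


Proper divisors: 1
Sum = 1 = 1
1 < 2833 → deficient

s(2833) = 1 (deficient)


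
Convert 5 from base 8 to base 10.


5 (base 8) = 5 (decimal)
5 (decimal) = 5 (base 10)


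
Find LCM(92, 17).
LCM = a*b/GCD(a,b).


GCD(92, 17) = 1
LCM = 92*17/1 = 1564/1 = 1564

LCM = 1564


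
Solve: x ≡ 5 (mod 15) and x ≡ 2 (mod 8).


M = 15*8 = 120
M1 = M/15 = 8, M2 = M/8 = 15
M1^(-1) mod 15 = 2, M2^(-1) mod 8 = 7
x = 5*8*2 + 2*15*7 = 290
290 mod 120 = 50
Check: 50 mod 15 = 5 ✓, 50 mod 8 = 2 ✓

x ≡ 50 (mod 120)


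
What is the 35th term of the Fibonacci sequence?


Sequence: 1, 1, 2, 3, 5, 8, 13, 21, 34, 55, 89, 144, 233, 377, 610, 987, 1597, 2584, 4181, 6765, 10946, 17711, 28657, 46368, 75025, 121393, 196418, 317811, 514229, 832040, 1346269, 2178309, 3524578, 5702887, 9227465
F(35) = 9227465


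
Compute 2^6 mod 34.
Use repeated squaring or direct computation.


2^1 mod 34 = 2
2^2 mod 34 = 4
2^3 mod 34 = 8
2^4 mod 34 = 16
2^5 mod 34 = 32
2^6 mod 34 = 30


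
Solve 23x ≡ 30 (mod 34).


GCD(23, 34) = 1, unique solution
a^(-1) mod 34 = 3
x = 3 * 30 mod 34 = 22

x ≡ 22 (mod 34)


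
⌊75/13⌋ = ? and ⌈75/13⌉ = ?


75/13 = 5.7692
floor = 5
ceil = 6

floor = 5, ceil = 6


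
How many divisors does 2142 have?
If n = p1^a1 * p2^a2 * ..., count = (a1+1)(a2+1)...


2142 = 2^1 × 3^2 × 7^1 × 17^1
d(2142) = (1+1) × (2+1) × (1+1) × (1+1) = 24

24 divisors


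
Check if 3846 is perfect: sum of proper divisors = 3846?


Proper divisors of 3846: 1, 2, 3, 6, 641, 1282, 1923
Sum = 1 + 2 + 3 + 6 + 641 + 1282 + 1923 = 3858

No, 3846 is not perfect (3858 ≠ 3846)


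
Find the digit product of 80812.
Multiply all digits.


8 × 0 × 8 × 1 × 2 = 0


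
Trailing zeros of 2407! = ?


floor(2407/5) = 481
floor(2407/25) = 96
floor(2407/125) = 19
floor(2407/625) = 3
Total = 599

599 trailing zeros


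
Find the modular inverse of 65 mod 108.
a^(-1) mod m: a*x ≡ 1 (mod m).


Use the extended Euclidean algorithm on (108, 65); each row r = 108*s + 65*t:
r=108, s=1, t=0
r=65, s=0, t=1
q=1: r=43, s=1, t=-1   [108*(1) + 65*(-1) = 43]
q=1: r=22, s=-1, t=2   [108*(-1) + 65*(2) = 22]
q=1: r=21, s=2, t=-3   [108*(2) + 65*(-3) = 21]
q=1: r=1, s=-3, t=5   [108*(-3) + 65*(5) = 1]
q=21: r=0, s=65, t=-108   [108*(65) + 65*(-108) = 0]
GCD = 1 with t = 5, so 65*(5) ≡ 1 (mod 108)
Inverse = 5 mod 108 = 5
Check: 65 * 5 = 325 ≡ 1 (mod 108)

65^(-1) ≡ 5 (mod 108)


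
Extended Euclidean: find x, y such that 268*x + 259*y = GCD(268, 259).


Tabular extended Euclidean (each row: r = 268*s + 259*t):
r=268, s=1, t=0
r=259, s=0, t=1
q=1: r=9, s=1, t=-1   [268*(1) + 259*(-1) = 9]
q=28: r=7, s=-28, t=29   [268*(-28) + 259*(29) = 7]
q=1: r=2, s=29, t=-30   [268*(29) + 259*(-30) = 2]
q=3: r=1, s=-115, t=119   [268*(-115) + 259*(119) = 1]
q=2: r=0, s=259, t=-268   [268*(259) + 259*(-268) = 0]
GCD = 1; from the row with r=1: x=-115, y=119
Check: 268*(-115) + 259*(119) = -30820 + 30821 = 1

GCD = 1, x = -115, y = 119


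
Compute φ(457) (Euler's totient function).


457 = 457
Prime factors: 457
φ(457) = 457 × (1-1/457)
= 457 × 456/457 = 456

φ(457) = 456


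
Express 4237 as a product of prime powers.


4237 / 19 = 223
223 / 223 = 1
4237 = 19 × 223


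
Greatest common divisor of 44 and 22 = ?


44 = 2 * 22 + 0
GCD = 22


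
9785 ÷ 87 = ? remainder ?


9785 = 87 * 112 + 41
Check: 9744 + 41 = 9785

q = 112, r = 41


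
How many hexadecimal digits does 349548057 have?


349548057 in base 16 = 14D5AE19
Number of digits = 8

8 digits (base 16)


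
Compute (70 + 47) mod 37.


70 + 47 = 117
117 mod 37 = 6


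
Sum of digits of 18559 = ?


1 + 8 + 5 + 5 + 9 = 28


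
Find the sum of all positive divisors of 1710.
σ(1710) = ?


Divisors of 1710: 1, 2, 3, 5, 6, 9, 10, 15, 18, 19, 30, 38, 45, 57, 90, 95, 114, 171, 190, 285, 342, 570, 855, 1710
Sum = 1 + 2 + 3 + 5 + 6 + 9 + 10 + 15 + 18 + 19 + 30 + 38 + 45 + 57 + 90 + 95 + 114 + 171 + 190 + 285 + 342 + 570 + 855 + 1710 = 4680

σ(1710) = 4680


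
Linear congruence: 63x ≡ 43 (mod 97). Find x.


GCD(63, 97) = 1, unique solution
a^(-1) mod 97 = 77
x = 77 * 43 mod 97 = 13

x ≡ 13 (mod 97)


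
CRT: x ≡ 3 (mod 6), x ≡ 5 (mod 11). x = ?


M = 6*11 = 66
M1 = M/6 = 11, M2 = M/11 = 6
M1^(-1) mod 6 = 5, M2^(-1) mod 11 = 2
x = 3*11*5 + 5*6*2 = 225
225 mod 66 = 27
Check: 27 mod 6 = 3 ✓, 27 mod 11 = 5 ✓

x ≡ 27 (mod 66)


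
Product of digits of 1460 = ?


1 × 4 × 6 × 0 = 0


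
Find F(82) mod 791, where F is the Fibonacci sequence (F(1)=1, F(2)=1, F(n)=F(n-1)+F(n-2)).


F(k) mod 791 for k=1..82:
1, 1, 2, 3, 5, 8, 13, 21, 34, 55, 89, 144, 233, 377, 610, 196, 15, 211, 226, 437, 663, 309, 181, 490, 671, 370, 250, 620, 79, 699, 778, 686, 673, 568, 450, 227, 677, 113, 790, 112, 111, 223, 334, 557, 100, 657, 757, 623, 589, 421, 219, 640, 68, 708, 776, 693, 678, 580, 467, 256, 723, 188, 120, 308, 428, 736, 373, 318, 691, 218, 118, 336, 454, 790, 453, 452, 114, 566, 680, 455, 344, 8
F(82) mod 791 = 8


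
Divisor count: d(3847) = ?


3847 = 3847^1
d(3847) = (1+1) = 2

2 divisors


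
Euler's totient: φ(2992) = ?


2992 = 2^4 × 11 × 17
Prime factors: 2, 11, 17
φ(2992) = 2992 × (1-1/2) × (1-1/11) × (1-1/17)
= 2992 × 1/2 × 10/11 × 16/17 = 1280

φ(2992) = 1280


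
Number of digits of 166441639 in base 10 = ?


166441639 has 9 digits in base 10
floor(log10(166441639)) + 1 = floor(8.2213) + 1 = 9

9 digits (base 10)


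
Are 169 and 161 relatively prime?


Euclidean algorithm:
169 = 1 * 161 + 8
161 = 20 * 8 + 1
8 = 8 * 1 + 0
GCD(169, 161) = 1

Yes, coprime (GCD = 1)


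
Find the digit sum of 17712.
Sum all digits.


1 + 7 + 7 + 1 + 2 = 18


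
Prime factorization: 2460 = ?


2460 / 2 = 1230
1230 / 2 = 615
615 / 3 = 205
205 / 5 = 41
41 / 41 = 1
2460 = 2^2 × 3 × 5 × 41


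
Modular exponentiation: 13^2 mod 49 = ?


13^1 mod 49 = 13
13^2 mod 49 = 22


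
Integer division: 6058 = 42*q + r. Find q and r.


6058 = 42 * 144 + 10
Check: 6048 + 10 = 6058

q = 144, r = 10


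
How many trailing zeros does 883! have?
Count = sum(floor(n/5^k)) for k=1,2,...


floor(883/5) = 176
floor(883/25) = 35
floor(883/125) = 7
floor(883/625) = 1
Total = 219

219 trailing zeros


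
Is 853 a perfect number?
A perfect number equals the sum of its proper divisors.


Proper divisors of 853: 1
Sum = 1 = 1

No, 853 is not perfect (1 ≠ 853)


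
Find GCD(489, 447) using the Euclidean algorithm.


489 = 1 * 447 + 42
447 = 10 * 42 + 27
42 = 1 * 27 + 15
27 = 1 * 15 + 12
15 = 1 * 12 + 3
12 = 4 * 3 + 0
GCD = 3


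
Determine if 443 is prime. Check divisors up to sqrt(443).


Check divisors up to sqrt(443) = 21.0476
No divisors found.
443 is prime.

Yes, 443 is prime


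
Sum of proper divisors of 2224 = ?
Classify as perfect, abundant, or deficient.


Proper divisors: 1, 2, 4, 8, 16, 139, 278, 556, 1112
Sum = 1 + 2 + 4 + 8 + 16 + 139 + 278 + 556 + 1112 = 2116
2116 < 2224 → deficient

s(2224) = 2116 (deficient)


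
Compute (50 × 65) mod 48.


50 × 65 = 3250
3250 mod 48 = 34


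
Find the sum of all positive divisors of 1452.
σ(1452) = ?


Divisors of 1452: 1, 2, 3, 4, 6, 11, 12, 22, 33, 44, 66, 121, 132, 242, 363, 484, 726, 1452
Sum = 1 + 2 + 3 + 4 + 6 + 11 + 12 + 22 + 33 + 44 + 66 + 121 + 132 + 242 + 363 + 484 + 726 + 1452 = 3724

σ(1452) = 3724


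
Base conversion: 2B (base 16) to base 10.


2B (base 16) = 43 (decimal)
43 (decimal) = 43 (base 10)


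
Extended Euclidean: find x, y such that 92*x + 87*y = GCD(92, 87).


Tabular extended Euclidean (each row: r = 92*s + 87*t):
r=92, s=1, t=0
r=87, s=0, t=1
q=1: r=5, s=1, t=-1   [92*(1) + 87*(-1) = 5]
q=17: r=2, s=-17, t=18   [92*(-17) + 87*(18) = 2]
q=2: r=1, s=35, t=-37   [92*(35) + 87*(-37) = 1]
q=2: r=0, s=-87, t=92   [92*(-87) + 87*(92) = 0]
GCD = 1; from the row with r=1: x=35, y=-37
Check: 92*(35) + 87*(-37) = 3220 - 3219 = 1

GCD = 1, x = 35, y = -37


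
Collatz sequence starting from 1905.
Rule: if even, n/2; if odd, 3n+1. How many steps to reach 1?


1905 → 5716 → 2858 → 1429 → 4288 → 2144 → 1072 → 536 → 268 → 134 → 67 → 202 → 101 → 304 → 152 → 76 → 38 → 19 → 58 → 29 → 88 → 44 → 22 → 11 → 34 → 17 → 52 → 26 → 13 → 40 → 20 → 10 → 5 → 16 → 8 → 4 → 2 → 1
Total steps = 37

37 steps


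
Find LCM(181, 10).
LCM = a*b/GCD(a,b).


GCD(181, 10) = 1
LCM = 181*10/1 = 1810/1 = 1810

LCM = 1810


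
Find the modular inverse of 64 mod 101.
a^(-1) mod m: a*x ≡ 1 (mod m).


Use the extended Euclidean algorithm on (101, 64); each row r = 101*s + 64*t:
r=101, s=1, t=0
r=64, s=0, t=1
q=1: r=37, s=1, t=-1   [101*(1) + 64*(-1) = 37]
q=1: r=27, s=-1, t=2   [101*(-1) + 64*(2) = 27]
q=1: r=10, s=2, t=-3   [101*(2) + 64*(-3) = 10]
q=2: r=7, s=-5, t=8   [101*(-5) + 64*(8) = 7]
q=1: r=3, s=7, t=-11   [101*(7) + 64*(-11) = 3]
q=2: r=1, s=-19, t=30   [101*(-19) + 64*(30) = 1]
q=3: r=0, s=64, t=-101   [101*(64) + 64*(-101) = 0]
GCD = 1 with t = 30, so 64*(30) ≡ 1 (mod 101)
Inverse = 30 mod 101 = 30
Check: 64 * 30 = 1920 ≡ 1 (mod 101)

64^(-1) ≡ 30 (mod 101)


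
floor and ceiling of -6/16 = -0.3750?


-6/16 = -0.3750
floor = -1
ceil = 0

floor = -1, ceil = 0


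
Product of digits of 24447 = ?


2 × 4 × 4 × 4 × 7 = 896


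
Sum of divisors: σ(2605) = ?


Divisors of 2605: 1, 5, 521, 2605
Sum = 1 + 5 + 521 + 2605 = 3132

σ(2605) = 3132


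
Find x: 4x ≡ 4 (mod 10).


GCD(4, 10) = 2 divides 4
Divide: 2x ≡ 2 (mod 5)
x ≡ 1 (mod 5)


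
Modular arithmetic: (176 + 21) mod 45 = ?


176 + 21 = 197
197 mod 45 = 17


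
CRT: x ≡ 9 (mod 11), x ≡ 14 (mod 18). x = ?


M = 11*18 = 198
M1 = M/11 = 18, M2 = M/18 = 11
M1^(-1) mod 11 = 8, M2^(-1) mod 18 = 5
x = 9*18*8 + 14*11*5 = 2066
2066 mod 198 = 86
Check: 86 mod 11 = 9 ✓, 86 mod 18 = 14 ✓

x ≡ 86 (mod 198)


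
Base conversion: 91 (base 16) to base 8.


91 (base 16) = 145 (decimal)
145 (decimal) = 221 (base 8)


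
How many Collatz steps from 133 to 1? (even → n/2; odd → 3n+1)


133 → 400 → 200 → 100 → 50 → 25 → 76 → 38 → 19 → 58 → 29 → 88 → 44 → 22 → 11 → 34 → 17 → 52 → 26 → 13 → 40 → 20 → 10 → 5 → 16 → 8 → 4 → 2 → 1
Total steps = 28

28 steps


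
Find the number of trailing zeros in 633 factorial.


floor(633/5) = 126
floor(633/25) = 25
floor(633/125) = 5
floor(633/625) = 1
Total = 157

157 trailing zeros


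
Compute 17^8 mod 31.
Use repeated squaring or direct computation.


17^1 mod 31 = 17
17^2 mod 31 = 10
17^3 mod 31 = 15
17^4 mod 31 = 7
17^5 mod 31 = 26
17^6 mod 31 = 8
17^7 mod 31 = 12
17^8 mod 31 = 18


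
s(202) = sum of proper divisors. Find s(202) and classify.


Proper divisors: 1, 2, 101
Sum = 1 + 2 + 101 = 104
104 < 202 → deficient

s(202) = 104 (deficient)


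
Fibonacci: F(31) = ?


Sequence: 1, 1, 2, 3, 5, 8, 13, 21, 34, 55, 89, 144, 233, 377, 610, 987, 1597, 2584, 4181, 6765, 10946, 17711, 28657, 46368, 75025, 121393, 196418, 317811, 514229, 832040, 1346269
F(31) = 1346269


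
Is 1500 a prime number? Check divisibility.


1500 / 2 = 750 (exact division)
1500 is NOT prime.

No, 1500 is not prime


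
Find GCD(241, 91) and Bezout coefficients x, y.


Tabular extended Euclidean (each row: r = 241*s + 91*t):
r=241, s=1, t=0
r=91, s=0, t=1
q=2: r=59, s=1, t=-2   [241*(1) + 91*(-2) = 59]
q=1: r=32, s=-1, t=3   [241*(-1) + 91*(3) = 32]
q=1: r=27, s=2, t=-5   [241*(2) + 91*(-5) = 27]
q=1: r=5, s=-3, t=8   [241*(-3) + 91*(8) = 5]
q=5: r=2, s=17, t=-45   [241*(17) + 91*(-45) = 2]
q=2: r=1, s=-37, t=98   [241*(-37) + 91*(98) = 1]
q=2: r=0, s=91, t=-241   [241*(91) + 91*(-241) = 0]
GCD = 1; from the row with r=1: x=-37, y=98
Check: 241*(-37) + 91*(98) = -8917 + 8918 = 1

GCD = 1, x = -37, y = 98


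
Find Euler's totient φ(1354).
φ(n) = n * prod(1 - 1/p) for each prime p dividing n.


1354 = 2 × 677
Prime factors: 2, 677
φ(1354) = 1354 × (1-1/2) × (1-1/677)
= 1354 × 1/2 × 676/677 = 676

φ(1354) = 676


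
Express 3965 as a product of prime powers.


3965 / 5 = 793
793 / 13 = 61
61 / 61 = 1
3965 = 5 × 13 × 61


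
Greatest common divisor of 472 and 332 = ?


472 = 1 * 332 + 140
332 = 2 * 140 + 52
140 = 2 * 52 + 36
52 = 1 * 36 + 16
36 = 2 * 16 + 4
16 = 4 * 4 + 0
GCD = 4


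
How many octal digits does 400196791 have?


400196791 in base 8 = 2766502267
Number of digits = 10

10 digits (base 8)


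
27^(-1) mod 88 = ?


Use the extended Euclidean algorithm on (88, 27); each row r = 88*s + 27*t:
r=88, s=1, t=0
r=27, s=0, t=1
q=3: r=7, s=1, t=-3   [88*(1) + 27*(-3) = 7]
q=3: r=6, s=-3, t=10   [88*(-3) + 27*(10) = 6]
q=1: r=1, s=4, t=-13   [88*(4) + 27*(-13) = 1]
q=6: r=0, s=-27, t=88   [88*(-27) + 27*(88) = 0]
GCD = 1 with t = -13, so 27*(-13) ≡ 1 (mod 88)
Inverse = -13 mod 88 = 75
Check: 27 * 75 = 2025 ≡ 1 (mod 88)

27^(-1) ≡ 75 (mod 88)


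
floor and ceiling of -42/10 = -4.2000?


-42/10 = -4.2000
floor = -5
ceil = -4

floor = -5, ceil = -4


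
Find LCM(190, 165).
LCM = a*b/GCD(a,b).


GCD(190, 165) = 5
LCM = 190*165/5 = 31350/5 = 6270

LCM = 6270


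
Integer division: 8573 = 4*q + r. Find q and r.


8573 = 4 * 2143 + 1
Check: 8572 + 1 = 8573

q = 2143, r = 1


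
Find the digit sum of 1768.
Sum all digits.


1 + 7 + 6 + 8 = 22


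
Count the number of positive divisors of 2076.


2076 = 2^2 × 3^1 × 173^1
d(2076) = (2+1) × (1+1) × (1+1) = 12

12 divisors


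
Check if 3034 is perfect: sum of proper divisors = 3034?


Proper divisors of 3034: 1, 2, 37, 41, 74, 82, 1517
Sum = 1 + 2 + 37 + 41 + 74 + 82 + 1517 = 1754

No, 3034 is not perfect (1754 ≠ 3034)


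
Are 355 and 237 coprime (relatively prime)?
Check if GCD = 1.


Euclidean algorithm:
355 = 1 * 237 + 118
237 = 2 * 118 + 1
118 = 118 * 1 + 0
GCD(355, 237) = 1

Yes, coprime (GCD = 1)


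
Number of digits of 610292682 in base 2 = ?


610292682 in base 2 = 100100011000000101001111001010
Number of digits = 30

30 digits (base 2)


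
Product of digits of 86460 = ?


8 × 6 × 4 × 6 × 0 = 0


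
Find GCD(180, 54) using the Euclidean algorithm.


180 = 3 * 54 + 18
54 = 3 * 18 + 0
GCD = 18


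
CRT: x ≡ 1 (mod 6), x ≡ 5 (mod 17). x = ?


M = 6*17 = 102
M1 = M/6 = 17, M2 = M/17 = 6
M1^(-1) mod 6 = 5, M2^(-1) mod 17 = 3
x = 1*17*5 + 5*6*3 = 175
175 mod 102 = 73
Check: 73 mod 6 = 1 ✓, 73 mod 17 = 5 ✓

x ≡ 73 (mod 102)


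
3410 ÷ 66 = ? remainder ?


3410 = 66 * 51 + 44
Check: 3366 + 44 = 3410

q = 51, r = 44


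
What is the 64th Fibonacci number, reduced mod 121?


F(k) mod 121 for k=1..64:
1, 1, 2, 3, 5, 8, 13, 21, 34, 55, 89, 23, 112, 14, 5, 19, 24, 43, 67, 110, 56, 45, 101, 25, 5, 30, 35, 65, 100, 44, 23, 67, 90, 36, 5, 41, 46, 87, 12, 99, 111, 89, 79, 47, 5, 52, 57, 109, 45, 33, 78, 111, 68, 58, 5, 63, 68, 10, 78, 88, 45, 12, 57, 69
F(64) mod 121 = 69


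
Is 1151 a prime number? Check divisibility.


Check divisors up to sqrt(1151) = 33.9264
No divisors found.
1151 is prime.

Yes, 1151 is prime


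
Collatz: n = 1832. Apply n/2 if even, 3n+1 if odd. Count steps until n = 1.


1832 → 916 → 458 → 229 → 688 → 344 → 172 → 86 → 43 → 130 → 65 → 196 → 98 → 49 → 148 → 74 → 37 → 112 → 56 → 28 → 14 → 7 → 22 → 11 → 34 → 17 → 52 → 26 → 13 → 40 → 20 → 10 → 5 → 16 → 8 → 4 → 2 → 1
Total steps = 37

37 steps


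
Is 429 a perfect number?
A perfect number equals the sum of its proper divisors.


Proper divisors of 429: 1, 3, 11, 13, 33, 39, 143
Sum = 1 + 3 + 11 + 13 + 33 + 39 + 143 = 243

No, 429 is not perfect (243 ≠ 429)
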